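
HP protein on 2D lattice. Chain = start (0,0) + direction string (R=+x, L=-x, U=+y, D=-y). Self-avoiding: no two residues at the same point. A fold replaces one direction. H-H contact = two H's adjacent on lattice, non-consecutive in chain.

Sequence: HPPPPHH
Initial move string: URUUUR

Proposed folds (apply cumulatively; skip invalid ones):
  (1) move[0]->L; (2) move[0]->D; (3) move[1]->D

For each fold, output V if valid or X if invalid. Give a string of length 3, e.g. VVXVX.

Answer: XVX

Derivation:
Initial: URUUUR -> [(0, 0), (0, 1), (1, 1), (1, 2), (1, 3), (1, 4), (2, 4)]
Fold 1: move[0]->L => LRUUUR INVALID (collision), skipped
Fold 2: move[0]->D => DRUUUR VALID
Fold 3: move[1]->D => DDUUUR INVALID (collision), skipped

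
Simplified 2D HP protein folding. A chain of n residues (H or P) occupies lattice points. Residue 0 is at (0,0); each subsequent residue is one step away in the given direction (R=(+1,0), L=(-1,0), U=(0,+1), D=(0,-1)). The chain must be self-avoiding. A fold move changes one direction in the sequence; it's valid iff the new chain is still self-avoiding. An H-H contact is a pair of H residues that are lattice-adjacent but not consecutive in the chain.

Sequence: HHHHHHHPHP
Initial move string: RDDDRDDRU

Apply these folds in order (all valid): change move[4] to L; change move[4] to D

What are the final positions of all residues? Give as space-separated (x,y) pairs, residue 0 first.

Answer: (0,0) (1,0) (1,-1) (1,-2) (1,-3) (1,-4) (1,-5) (1,-6) (2,-6) (2,-5)

Derivation:
Initial moves: RDDDRDDRU
Fold: move[4]->L => RDDDLDDRU (positions: [(0, 0), (1, 0), (1, -1), (1, -2), (1, -3), (0, -3), (0, -4), (0, -5), (1, -5), (1, -4)])
Fold: move[4]->D => RDDDDDDRU (positions: [(0, 0), (1, 0), (1, -1), (1, -2), (1, -3), (1, -4), (1, -5), (1, -6), (2, -6), (2, -5)])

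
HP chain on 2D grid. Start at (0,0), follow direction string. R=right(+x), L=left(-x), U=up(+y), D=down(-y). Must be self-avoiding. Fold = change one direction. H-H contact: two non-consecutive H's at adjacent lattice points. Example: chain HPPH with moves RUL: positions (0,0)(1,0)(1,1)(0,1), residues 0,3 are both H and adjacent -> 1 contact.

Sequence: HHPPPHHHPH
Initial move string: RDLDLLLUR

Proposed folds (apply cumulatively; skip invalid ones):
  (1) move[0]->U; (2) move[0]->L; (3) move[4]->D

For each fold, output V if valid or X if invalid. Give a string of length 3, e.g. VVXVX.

Initial: RDLDLLLUR -> [(0, 0), (1, 0), (1, -1), (0, -1), (0, -2), (-1, -2), (-2, -2), (-3, -2), (-3, -1), (-2, -1)]
Fold 1: move[0]->U => UDLDLLLUR INVALID (collision), skipped
Fold 2: move[0]->L => LDLDLLLUR VALID
Fold 3: move[4]->D => LDLDDLLUR VALID

Answer: XVV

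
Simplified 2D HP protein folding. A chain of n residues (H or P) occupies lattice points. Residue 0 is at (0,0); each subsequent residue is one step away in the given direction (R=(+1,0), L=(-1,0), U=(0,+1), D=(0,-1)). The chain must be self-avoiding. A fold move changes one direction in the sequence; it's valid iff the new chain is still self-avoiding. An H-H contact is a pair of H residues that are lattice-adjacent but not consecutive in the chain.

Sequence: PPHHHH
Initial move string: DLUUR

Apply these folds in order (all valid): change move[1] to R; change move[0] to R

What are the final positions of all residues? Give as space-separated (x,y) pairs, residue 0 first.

Initial moves: DLUUR
Fold: move[1]->R => DRUUR (positions: [(0, 0), (0, -1), (1, -1), (1, 0), (1, 1), (2, 1)])
Fold: move[0]->R => RRUUR (positions: [(0, 0), (1, 0), (2, 0), (2, 1), (2, 2), (3, 2)])

Answer: (0,0) (1,0) (2,0) (2,1) (2,2) (3,2)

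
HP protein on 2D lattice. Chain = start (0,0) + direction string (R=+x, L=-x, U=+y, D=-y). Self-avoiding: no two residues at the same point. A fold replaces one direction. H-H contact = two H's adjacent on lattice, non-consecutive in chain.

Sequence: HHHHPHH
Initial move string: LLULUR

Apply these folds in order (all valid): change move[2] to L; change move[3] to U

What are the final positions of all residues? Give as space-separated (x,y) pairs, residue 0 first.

Initial moves: LLULUR
Fold: move[2]->L => LLLLUR (positions: [(0, 0), (-1, 0), (-2, 0), (-3, 0), (-4, 0), (-4, 1), (-3, 1)])
Fold: move[3]->U => LLLUUR (positions: [(0, 0), (-1, 0), (-2, 0), (-3, 0), (-3, 1), (-3, 2), (-2, 2)])

Answer: (0,0) (-1,0) (-2,0) (-3,0) (-3,1) (-3,2) (-2,2)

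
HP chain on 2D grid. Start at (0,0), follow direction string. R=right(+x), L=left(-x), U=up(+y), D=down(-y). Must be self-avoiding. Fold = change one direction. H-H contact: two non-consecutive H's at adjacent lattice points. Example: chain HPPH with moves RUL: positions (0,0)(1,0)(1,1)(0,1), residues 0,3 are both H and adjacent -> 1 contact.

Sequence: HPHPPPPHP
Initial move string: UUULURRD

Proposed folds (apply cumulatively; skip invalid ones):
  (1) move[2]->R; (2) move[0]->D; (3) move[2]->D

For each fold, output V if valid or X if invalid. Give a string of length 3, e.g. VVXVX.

Answer: XXX

Derivation:
Initial: UUULURRD -> [(0, 0), (0, 1), (0, 2), (0, 3), (-1, 3), (-1, 4), (0, 4), (1, 4), (1, 3)]
Fold 1: move[2]->R => UURLURRD INVALID (collision), skipped
Fold 2: move[0]->D => DUULURRD INVALID (collision), skipped
Fold 3: move[2]->D => UUDLURRD INVALID (collision), skipped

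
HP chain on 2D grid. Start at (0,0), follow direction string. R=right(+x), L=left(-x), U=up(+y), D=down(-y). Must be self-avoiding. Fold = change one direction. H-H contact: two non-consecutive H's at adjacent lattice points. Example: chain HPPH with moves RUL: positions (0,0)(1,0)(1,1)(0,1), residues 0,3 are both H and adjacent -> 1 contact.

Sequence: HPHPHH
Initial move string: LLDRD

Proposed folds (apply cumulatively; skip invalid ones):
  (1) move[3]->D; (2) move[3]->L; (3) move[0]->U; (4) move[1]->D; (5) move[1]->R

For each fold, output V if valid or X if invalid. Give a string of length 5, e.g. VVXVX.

Initial: LLDRD -> [(0, 0), (-1, 0), (-2, 0), (-2, -1), (-1, -1), (-1, -2)]
Fold 1: move[3]->D => LLDDD VALID
Fold 2: move[3]->L => LLDLD VALID
Fold 3: move[0]->U => ULDLD VALID
Fold 4: move[1]->D => UDDLD INVALID (collision), skipped
Fold 5: move[1]->R => URDLD INVALID (collision), skipped

Answer: VVVXX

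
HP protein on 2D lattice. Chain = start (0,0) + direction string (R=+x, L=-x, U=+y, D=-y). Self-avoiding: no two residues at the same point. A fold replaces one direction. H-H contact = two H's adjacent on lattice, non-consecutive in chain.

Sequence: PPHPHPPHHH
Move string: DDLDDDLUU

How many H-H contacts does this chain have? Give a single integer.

Answer: 1

Derivation:
Positions: [(0, 0), (0, -1), (0, -2), (-1, -2), (-1, -3), (-1, -4), (-1, -5), (-2, -5), (-2, -4), (-2, -3)]
H-H contact: residue 4 @(-1,-3) - residue 9 @(-2, -3)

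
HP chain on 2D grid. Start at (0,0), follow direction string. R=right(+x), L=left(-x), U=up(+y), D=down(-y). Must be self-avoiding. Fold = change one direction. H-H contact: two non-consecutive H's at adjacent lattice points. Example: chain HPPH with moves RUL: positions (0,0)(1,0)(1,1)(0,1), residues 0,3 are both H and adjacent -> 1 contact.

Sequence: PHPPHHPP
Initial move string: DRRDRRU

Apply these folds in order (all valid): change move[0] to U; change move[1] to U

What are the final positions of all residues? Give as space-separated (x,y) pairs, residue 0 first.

Initial moves: DRRDRRU
Fold: move[0]->U => URRDRRU (positions: [(0, 0), (0, 1), (1, 1), (2, 1), (2, 0), (3, 0), (4, 0), (4, 1)])
Fold: move[1]->U => UURDRRU (positions: [(0, 0), (0, 1), (0, 2), (1, 2), (1, 1), (2, 1), (3, 1), (3, 2)])

Answer: (0,0) (0,1) (0,2) (1,2) (1,1) (2,1) (3,1) (3,2)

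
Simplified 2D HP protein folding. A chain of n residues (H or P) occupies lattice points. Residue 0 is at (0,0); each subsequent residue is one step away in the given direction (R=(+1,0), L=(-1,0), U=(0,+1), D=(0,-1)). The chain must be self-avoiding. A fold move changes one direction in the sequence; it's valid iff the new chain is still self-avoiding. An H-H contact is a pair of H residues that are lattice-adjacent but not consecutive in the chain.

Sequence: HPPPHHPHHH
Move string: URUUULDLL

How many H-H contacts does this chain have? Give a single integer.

Positions: [(0, 0), (0, 1), (1, 1), (1, 2), (1, 3), (1, 4), (0, 4), (0, 3), (-1, 3), (-2, 3)]
H-H contact: residue 4 @(1,3) - residue 7 @(0, 3)

Answer: 1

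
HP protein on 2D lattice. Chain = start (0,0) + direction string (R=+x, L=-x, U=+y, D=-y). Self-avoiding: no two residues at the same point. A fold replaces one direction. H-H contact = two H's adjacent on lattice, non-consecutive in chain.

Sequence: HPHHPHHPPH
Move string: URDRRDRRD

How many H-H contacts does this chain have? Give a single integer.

Positions: [(0, 0), (0, 1), (1, 1), (1, 0), (2, 0), (3, 0), (3, -1), (4, -1), (5, -1), (5, -2)]
H-H contact: residue 0 @(0,0) - residue 3 @(1, 0)

Answer: 1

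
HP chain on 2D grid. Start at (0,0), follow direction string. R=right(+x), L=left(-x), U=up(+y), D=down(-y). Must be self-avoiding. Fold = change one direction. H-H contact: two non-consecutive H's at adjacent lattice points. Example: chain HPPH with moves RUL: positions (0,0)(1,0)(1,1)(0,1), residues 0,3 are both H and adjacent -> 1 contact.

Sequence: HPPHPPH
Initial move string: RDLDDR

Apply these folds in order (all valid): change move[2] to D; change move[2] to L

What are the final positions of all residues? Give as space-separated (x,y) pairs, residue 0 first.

Initial moves: RDLDDR
Fold: move[2]->D => RDDDDR (positions: [(0, 0), (1, 0), (1, -1), (1, -2), (1, -3), (1, -4), (2, -4)])
Fold: move[2]->L => RDLDDR (positions: [(0, 0), (1, 0), (1, -1), (0, -1), (0, -2), (0, -3), (1, -3)])

Answer: (0,0) (1,0) (1,-1) (0,-1) (0,-2) (0,-3) (1,-3)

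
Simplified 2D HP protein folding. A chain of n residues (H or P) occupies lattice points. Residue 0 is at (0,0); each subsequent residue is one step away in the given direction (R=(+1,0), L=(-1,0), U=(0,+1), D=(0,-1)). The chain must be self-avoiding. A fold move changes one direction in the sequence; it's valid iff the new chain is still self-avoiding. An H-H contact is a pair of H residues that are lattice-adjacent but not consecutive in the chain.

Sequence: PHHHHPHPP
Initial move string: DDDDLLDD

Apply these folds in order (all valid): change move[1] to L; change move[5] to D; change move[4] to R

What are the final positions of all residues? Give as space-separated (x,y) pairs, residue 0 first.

Answer: (0,0) (0,-1) (-1,-1) (-1,-2) (-1,-3) (0,-3) (0,-4) (0,-5) (0,-6)

Derivation:
Initial moves: DDDDLLDD
Fold: move[1]->L => DLDDLLDD (positions: [(0, 0), (0, -1), (-1, -1), (-1, -2), (-1, -3), (-2, -3), (-3, -3), (-3, -4), (-3, -5)])
Fold: move[5]->D => DLDDLDDD (positions: [(0, 0), (0, -1), (-1, -1), (-1, -2), (-1, -3), (-2, -3), (-2, -4), (-2, -5), (-2, -6)])
Fold: move[4]->R => DLDDRDDD (positions: [(0, 0), (0, -1), (-1, -1), (-1, -2), (-1, -3), (0, -3), (0, -4), (0, -5), (0, -6)])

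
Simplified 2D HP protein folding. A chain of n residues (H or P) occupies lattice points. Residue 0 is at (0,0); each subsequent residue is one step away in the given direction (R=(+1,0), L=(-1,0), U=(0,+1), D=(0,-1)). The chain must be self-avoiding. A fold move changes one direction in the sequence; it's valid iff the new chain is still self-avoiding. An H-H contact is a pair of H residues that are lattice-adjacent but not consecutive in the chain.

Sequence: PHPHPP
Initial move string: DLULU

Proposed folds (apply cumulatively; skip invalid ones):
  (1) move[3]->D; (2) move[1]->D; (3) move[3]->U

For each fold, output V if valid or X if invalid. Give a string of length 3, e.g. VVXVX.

Initial: DLULU -> [(0, 0), (0, -1), (-1, -1), (-1, 0), (-2, 0), (-2, 1)]
Fold 1: move[3]->D => DLUDU INVALID (collision), skipped
Fold 2: move[1]->D => DDULU INVALID (collision), skipped
Fold 3: move[3]->U => DLUUU VALID

Answer: XXV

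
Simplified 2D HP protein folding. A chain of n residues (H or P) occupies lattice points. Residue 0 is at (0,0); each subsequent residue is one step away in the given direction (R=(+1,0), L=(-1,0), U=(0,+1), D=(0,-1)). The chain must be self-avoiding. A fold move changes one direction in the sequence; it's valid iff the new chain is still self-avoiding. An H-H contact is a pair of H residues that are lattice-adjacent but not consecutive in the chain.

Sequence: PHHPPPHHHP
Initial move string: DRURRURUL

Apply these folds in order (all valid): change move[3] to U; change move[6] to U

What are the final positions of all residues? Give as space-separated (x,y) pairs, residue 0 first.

Answer: (0,0) (0,-1) (1,-1) (1,0) (1,1) (2,1) (2,2) (2,3) (2,4) (1,4)

Derivation:
Initial moves: DRURRURUL
Fold: move[3]->U => DRUURURUL (positions: [(0, 0), (0, -1), (1, -1), (1, 0), (1, 1), (2, 1), (2, 2), (3, 2), (3, 3), (2, 3)])
Fold: move[6]->U => DRUURUUUL (positions: [(0, 0), (0, -1), (1, -1), (1, 0), (1, 1), (2, 1), (2, 2), (2, 3), (2, 4), (1, 4)])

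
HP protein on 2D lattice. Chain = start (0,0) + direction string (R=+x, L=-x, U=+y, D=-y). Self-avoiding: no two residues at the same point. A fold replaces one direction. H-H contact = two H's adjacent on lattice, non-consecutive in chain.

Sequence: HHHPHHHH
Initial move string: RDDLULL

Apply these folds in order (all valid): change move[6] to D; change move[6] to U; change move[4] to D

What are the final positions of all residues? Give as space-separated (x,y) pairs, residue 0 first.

Answer: (0,0) (1,0) (1,-1) (1,-2) (0,-2) (0,-3) (-1,-3) (-1,-2)

Derivation:
Initial moves: RDDLULL
Fold: move[6]->D => RDDLULD (positions: [(0, 0), (1, 0), (1, -1), (1, -2), (0, -2), (0, -1), (-1, -1), (-1, -2)])
Fold: move[6]->U => RDDLULU (positions: [(0, 0), (1, 0), (1, -1), (1, -2), (0, -2), (0, -1), (-1, -1), (-1, 0)])
Fold: move[4]->D => RDDLDLU (positions: [(0, 0), (1, 0), (1, -1), (1, -2), (0, -2), (0, -3), (-1, -3), (-1, -2)])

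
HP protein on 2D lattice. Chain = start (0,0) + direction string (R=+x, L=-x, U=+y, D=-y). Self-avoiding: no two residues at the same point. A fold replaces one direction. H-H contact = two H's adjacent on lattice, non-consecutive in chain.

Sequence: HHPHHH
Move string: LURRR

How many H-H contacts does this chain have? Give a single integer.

Answer: 1

Derivation:
Positions: [(0, 0), (-1, 0), (-1, 1), (0, 1), (1, 1), (2, 1)]
H-H contact: residue 0 @(0,0) - residue 3 @(0, 1)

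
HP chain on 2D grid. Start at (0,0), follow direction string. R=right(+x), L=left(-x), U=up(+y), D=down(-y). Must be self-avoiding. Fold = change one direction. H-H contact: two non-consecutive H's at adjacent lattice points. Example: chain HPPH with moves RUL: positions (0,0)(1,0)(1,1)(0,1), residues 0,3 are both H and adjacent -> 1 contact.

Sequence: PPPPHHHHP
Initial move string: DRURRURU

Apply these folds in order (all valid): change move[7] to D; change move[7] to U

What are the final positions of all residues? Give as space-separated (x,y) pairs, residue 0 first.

Initial moves: DRURRURU
Fold: move[7]->D => DRURRURD (positions: [(0, 0), (0, -1), (1, -1), (1, 0), (2, 0), (3, 0), (3, 1), (4, 1), (4, 0)])
Fold: move[7]->U => DRURRURU (positions: [(0, 0), (0, -1), (1, -1), (1, 0), (2, 0), (3, 0), (3, 1), (4, 1), (4, 2)])

Answer: (0,0) (0,-1) (1,-1) (1,0) (2,0) (3,0) (3,1) (4,1) (4,2)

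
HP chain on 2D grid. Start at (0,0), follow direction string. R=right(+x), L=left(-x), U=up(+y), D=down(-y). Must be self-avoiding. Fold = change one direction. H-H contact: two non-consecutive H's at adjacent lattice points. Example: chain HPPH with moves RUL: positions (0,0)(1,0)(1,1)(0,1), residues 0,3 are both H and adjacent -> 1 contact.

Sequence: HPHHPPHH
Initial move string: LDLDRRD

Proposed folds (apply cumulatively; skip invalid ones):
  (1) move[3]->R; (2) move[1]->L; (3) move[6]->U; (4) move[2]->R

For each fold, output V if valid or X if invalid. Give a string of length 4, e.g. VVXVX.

Answer: XVXX

Derivation:
Initial: LDLDRRD -> [(0, 0), (-1, 0), (-1, -1), (-2, -1), (-2, -2), (-1, -2), (0, -2), (0, -3)]
Fold 1: move[3]->R => LDLRRRD INVALID (collision), skipped
Fold 2: move[1]->L => LLLDRRD VALID
Fold 3: move[6]->U => LLLDRRU INVALID (collision), skipped
Fold 4: move[2]->R => LLRDRRD INVALID (collision), skipped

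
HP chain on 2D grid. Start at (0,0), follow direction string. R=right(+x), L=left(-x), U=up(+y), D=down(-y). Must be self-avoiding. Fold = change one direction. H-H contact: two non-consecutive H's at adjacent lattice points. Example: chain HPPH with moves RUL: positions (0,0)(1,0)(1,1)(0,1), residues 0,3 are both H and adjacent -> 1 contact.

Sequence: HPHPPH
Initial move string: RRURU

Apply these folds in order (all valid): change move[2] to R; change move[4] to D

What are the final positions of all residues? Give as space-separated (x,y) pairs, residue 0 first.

Answer: (0,0) (1,0) (2,0) (3,0) (4,0) (4,-1)

Derivation:
Initial moves: RRURU
Fold: move[2]->R => RRRRU (positions: [(0, 0), (1, 0), (2, 0), (3, 0), (4, 0), (4, 1)])
Fold: move[4]->D => RRRRD (positions: [(0, 0), (1, 0), (2, 0), (3, 0), (4, 0), (4, -1)])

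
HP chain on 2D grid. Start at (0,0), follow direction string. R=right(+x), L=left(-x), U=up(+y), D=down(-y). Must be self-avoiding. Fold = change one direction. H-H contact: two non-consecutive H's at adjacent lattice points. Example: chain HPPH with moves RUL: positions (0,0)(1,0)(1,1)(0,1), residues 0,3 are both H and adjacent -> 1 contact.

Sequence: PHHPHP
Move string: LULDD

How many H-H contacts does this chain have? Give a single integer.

Answer: 1

Derivation:
Positions: [(0, 0), (-1, 0), (-1, 1), (-2, 1), (-2, 0), (-2, -1)]
H-H contact: residue 1 @(-1,0) - residue 4 @(-2, 0)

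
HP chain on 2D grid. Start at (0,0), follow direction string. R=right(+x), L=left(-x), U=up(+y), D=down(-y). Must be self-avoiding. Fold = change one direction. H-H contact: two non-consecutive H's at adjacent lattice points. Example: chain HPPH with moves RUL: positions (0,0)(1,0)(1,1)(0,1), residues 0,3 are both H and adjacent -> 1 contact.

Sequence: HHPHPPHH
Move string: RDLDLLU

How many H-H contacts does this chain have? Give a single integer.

Answer: 1

Derivation:
Positions: [(0, 0), (1, 0), (1, -1), (0, -1), (0, -2), (-1, -2), (-2, -2), (-2, -1)]
H-H contact: residue 0 @(0,0) - residue 3 @(0, -1)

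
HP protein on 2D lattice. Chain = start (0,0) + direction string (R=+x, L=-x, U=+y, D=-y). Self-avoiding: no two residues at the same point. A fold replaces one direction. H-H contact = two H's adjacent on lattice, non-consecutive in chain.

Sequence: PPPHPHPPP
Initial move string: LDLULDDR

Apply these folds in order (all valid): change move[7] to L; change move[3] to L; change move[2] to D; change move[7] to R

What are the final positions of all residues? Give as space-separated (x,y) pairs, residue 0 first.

Answer: (0,0) (-1,0) (-1,-1) (-1,-2) (-2,-2) (-3,-2) (-3,-3) (-3,-4) (-2,-4)

Derivation:
Initial moves: LDLULDDR
Fold: move[7]->L => LDLULDDL (positions: [(0, 0), (-1, 0), (-1, -1), (-2, -1), (-2, 0), (-3, 0), (-3, -1), (-3, -2), (-4, -2)])
Fold: move[3]->L => LDLLLDDL (positions: [(0, 0), (-1, 0), (-1, -1), (-2, -1), (-3, -1), (-4, -1), (-4, -2), (-4, -3), (-5, -3)])
Fold: move[2]->D => LDDLLDDL (positions: [(0, 0), (-1, 0), (-1, -1), (-1, -2), (-2, -2), (-3, -2), (-3, -3), (-3, -4), (-4, -4)])
Fold: move[7]->R => LDDLLDDR (positions: [(0, 0), (-1, 0), (-1, -1), (-1, -2), (-2, -2), (-3, -2), (-3, -3), (-3, -4), (-2, -4)])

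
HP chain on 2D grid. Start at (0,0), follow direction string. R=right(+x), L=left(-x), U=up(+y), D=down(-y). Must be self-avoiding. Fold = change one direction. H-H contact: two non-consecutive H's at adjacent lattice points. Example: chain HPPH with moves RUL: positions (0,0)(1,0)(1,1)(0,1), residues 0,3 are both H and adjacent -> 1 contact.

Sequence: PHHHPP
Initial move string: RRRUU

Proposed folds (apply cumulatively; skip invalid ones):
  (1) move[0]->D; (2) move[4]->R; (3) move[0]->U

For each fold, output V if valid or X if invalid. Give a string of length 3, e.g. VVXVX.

Initial: RRRUU -> [(0, 0), (1, 0), (2, 0), (3, 0), (3, 1), (3, 2)]
Fold 1: move[0]->D => DRRUU VALID
Fold 2: move[4]->R => DRRUR VALID
Fold 3: move[0]->U => URRUR VALID

Answer: VVV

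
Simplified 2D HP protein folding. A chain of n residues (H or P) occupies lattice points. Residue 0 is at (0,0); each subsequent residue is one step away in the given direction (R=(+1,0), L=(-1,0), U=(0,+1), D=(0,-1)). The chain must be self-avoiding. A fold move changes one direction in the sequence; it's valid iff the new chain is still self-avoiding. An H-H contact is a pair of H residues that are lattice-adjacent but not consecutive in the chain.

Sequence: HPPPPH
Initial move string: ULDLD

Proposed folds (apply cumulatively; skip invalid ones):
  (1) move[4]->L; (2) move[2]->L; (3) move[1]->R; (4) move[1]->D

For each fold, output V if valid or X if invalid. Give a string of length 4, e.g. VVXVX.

Initial: ULDLD -> [(0, 0), (0, 1), (-1, 1), (-1, 0), (-2, 0), (-2, -1)]
Fold 1: move[4]->L => ULDLL VALID
Fold 2: move[2]->L => ULLLL VALID
Fold 3: move[1]->R => URLLL INVALID (collision), skipped
Fold 4: move[1]->D => UDLLL INVALID (collision), skipped

Answer: VVXX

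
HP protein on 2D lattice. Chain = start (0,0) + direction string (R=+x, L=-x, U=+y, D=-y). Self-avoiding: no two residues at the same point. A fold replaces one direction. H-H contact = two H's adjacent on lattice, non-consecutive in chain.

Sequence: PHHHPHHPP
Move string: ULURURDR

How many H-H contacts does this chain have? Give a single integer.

Positions: [(0, 0), (0, 1), (-1, 1), (-1, 2), (0, 2), (0, 3), (1, 3), (1, 2), (2, 2)]
No H-H contacts found.

Answer: 0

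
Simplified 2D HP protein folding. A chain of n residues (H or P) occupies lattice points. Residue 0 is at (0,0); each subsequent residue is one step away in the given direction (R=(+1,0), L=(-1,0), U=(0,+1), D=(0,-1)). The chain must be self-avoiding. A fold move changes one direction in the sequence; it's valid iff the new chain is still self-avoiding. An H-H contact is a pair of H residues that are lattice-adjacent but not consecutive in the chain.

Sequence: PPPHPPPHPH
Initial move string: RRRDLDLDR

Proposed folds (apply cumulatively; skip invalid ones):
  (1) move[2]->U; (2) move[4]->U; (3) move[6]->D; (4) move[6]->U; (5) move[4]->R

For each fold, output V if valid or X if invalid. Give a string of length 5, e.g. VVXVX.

Initial: RRRDLDLDR -> [(0, 0), (1, 0), (2, 0), (3, 0), (3, -1), (2, -1), (2, -2), (1, -2), (1, -3), (2, -3)]
Fold 1: move[2]->U => RRUDLDLDR INVALID (collision), skipped
Fold 2: move[4]->U => RRRDUDLDR INVALID (collision), skipped
Fold 3: move[6]->D => RRRDLDDDR VALID
Fold 4: move[6]->U => RRRDLDUDR INVALID (collision), skipped
Fold 5: move[4]->R => RRRDRDDDR VALID

Answer: XXVXV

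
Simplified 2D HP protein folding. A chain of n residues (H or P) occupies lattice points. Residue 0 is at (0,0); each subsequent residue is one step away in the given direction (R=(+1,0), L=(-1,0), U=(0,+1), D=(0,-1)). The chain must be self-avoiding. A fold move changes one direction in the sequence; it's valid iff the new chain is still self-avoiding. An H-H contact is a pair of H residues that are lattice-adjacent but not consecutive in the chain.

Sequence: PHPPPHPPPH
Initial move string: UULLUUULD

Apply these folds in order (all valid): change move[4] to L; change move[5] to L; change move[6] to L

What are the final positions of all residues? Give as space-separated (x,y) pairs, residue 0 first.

Answer: (0,0) (0,1) (0,2) (-1,2) (-2,2) (-3,2) (-4,2) (-5,2) (-6,2) (-6,1)

Derivation:
Initial moves: UULLUUULD
Fold: move[4]->L => UULLLUULD (positions: [(0, 0), (0, 1), (0, 2), (-1, 2), (-2, 2), (-3, 2), (-3, 3), (-3, 4), (-4, 4), (-4, 3)])
Fold: move[5]->L => UULLLLULD (positions: [(0, 0), (0, 1), (0, 2), (-1, 2), (-2, 2), (-3, 2), (-4, 2), (-4, 3), (-5, 3), (-5, 2)])
Fold: move[6]->L => UULLLLLLD (positions: [(0, 0), (0, 1), (0, 2), (-1, 2), (-2, 2), (-3, 2), (-4, 2), (-5, 2), (-6, 2), (-6, 1)])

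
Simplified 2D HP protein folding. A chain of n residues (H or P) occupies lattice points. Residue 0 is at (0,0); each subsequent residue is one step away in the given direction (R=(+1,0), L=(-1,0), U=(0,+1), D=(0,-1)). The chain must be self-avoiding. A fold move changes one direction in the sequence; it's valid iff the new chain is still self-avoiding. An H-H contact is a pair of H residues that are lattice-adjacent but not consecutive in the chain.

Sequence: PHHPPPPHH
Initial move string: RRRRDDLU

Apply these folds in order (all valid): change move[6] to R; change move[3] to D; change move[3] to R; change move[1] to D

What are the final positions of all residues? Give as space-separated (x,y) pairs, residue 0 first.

Answer: (0,0) (1,0) (1,-1) (2,-1) (3,-1) (3,-2) (3,-3) (4,-3) (4,-2)

Derivation:
Initial moves: RRRRDDLU
Fold: move[6]->R => RRRRDDRU (positions: [(0, 0), (1, 0), (2, 0), (3, 0), (4, 0), (4, -1), (4, -2), (5, -2), (5, -1)])
Fold: move[3]->D => RRRDDDRU (positions: [(0, 0), (1, 0), (2, 0), (3, 0), (3, -1), (3, -2), (3, -3), (4, -3), (4, -2)])
Fold: move[3]->R => RRRRDDRU (positions: [(0, 0), (1, 0), (2, 0), (3, 0), (4, 0), (4, -1), (4, -2), (5, -2), (5, -1)])
Fold: move[1]->D => RDRRDDRU (positions: [(0, 0), (1, 0), (1, -1), (2, -1), (3, -1), (3, -2), (3, -3), (4, -3), (4, -2)])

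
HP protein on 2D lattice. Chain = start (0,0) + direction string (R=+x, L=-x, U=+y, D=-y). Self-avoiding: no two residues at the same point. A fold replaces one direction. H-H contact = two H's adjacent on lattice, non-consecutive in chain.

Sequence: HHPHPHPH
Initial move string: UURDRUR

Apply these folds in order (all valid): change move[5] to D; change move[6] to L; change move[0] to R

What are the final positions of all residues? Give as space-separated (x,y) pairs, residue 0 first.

Answer: (0,0) (1,0) (1,1) (2,1) (2,0) (3,0) (3,-1) (2,-1)

Derivation:
Initial moves: UURDRUR
Fold: move[5]->D => UURDRDR (positions: [(0, 0), (0, 1), (0, 2), (1, 2), (1, 1), (2, 1), (2, 0), (3, 0)])
Fold: move[6]->L => UURDRDL (positions: [(0, 0), (0, 1), (0, 2), (1, 2), (1, 1), (2, 1), (2, 0), (1, 0)])
Fold: move[0]->R => RURDRDL (positions: [(0, 0), (1, 0), (1, 1), (2, 1), (2, 0), (3, 0), (3, -1), (2, -1)])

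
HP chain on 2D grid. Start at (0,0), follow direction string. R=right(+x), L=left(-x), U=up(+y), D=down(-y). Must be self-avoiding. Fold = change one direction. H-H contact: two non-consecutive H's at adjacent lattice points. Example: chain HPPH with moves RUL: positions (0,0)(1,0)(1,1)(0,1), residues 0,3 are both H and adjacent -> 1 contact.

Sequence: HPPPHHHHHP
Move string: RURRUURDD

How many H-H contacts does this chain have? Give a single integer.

Answer: 1

Derivation:
Positions: [(0, 0), (1, 0), (1, 1), (2, 1), (3, 1), (3, 2), (3, 3), (4, 3), (4, 2), (4, 1)]
H-H contact: residue 5 @(3,2) - residue 8 @(4, 2)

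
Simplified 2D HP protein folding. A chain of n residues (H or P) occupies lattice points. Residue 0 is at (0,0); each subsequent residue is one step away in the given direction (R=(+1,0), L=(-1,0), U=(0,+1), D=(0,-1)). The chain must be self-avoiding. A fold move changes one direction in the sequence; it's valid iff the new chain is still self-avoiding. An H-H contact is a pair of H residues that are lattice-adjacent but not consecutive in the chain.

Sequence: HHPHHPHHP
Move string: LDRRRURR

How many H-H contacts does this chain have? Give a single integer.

Answer: 1

Derivation:
Positions: [(0, 0), (-1, 0), (-1, -1), (0, -1), (1, -1), (2, -1), (2, 0), (3, 0), (4, 0)]
H-H contact: residue 0 @(0,0) - residue 3 @(0, -1)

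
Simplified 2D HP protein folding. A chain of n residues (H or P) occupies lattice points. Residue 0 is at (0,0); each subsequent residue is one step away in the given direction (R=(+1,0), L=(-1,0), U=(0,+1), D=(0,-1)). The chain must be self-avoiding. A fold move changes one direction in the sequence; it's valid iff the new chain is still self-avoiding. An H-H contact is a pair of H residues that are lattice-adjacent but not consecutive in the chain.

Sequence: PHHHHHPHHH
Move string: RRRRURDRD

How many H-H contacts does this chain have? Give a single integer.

Positions: [(0, 0), (1, 0), (2, 0), (3, 0), (4, 0), (4, 1), (5, 1), (5, 0), (6, 0), (6, -1)]
H-H contact: residue 4 @(4,0) - residue 7 @(5, 0)

Answer: 1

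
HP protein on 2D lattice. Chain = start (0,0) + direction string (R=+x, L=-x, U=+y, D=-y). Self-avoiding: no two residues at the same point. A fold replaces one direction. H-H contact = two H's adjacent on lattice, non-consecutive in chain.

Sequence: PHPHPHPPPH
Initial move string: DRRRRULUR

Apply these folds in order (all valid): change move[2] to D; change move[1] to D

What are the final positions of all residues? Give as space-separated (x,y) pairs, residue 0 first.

Initial moves: DRRRRULUR
Fold: move[2]->D => DRDRRULUR (positions: [(0, 0), (0, -1), (1, -1), (1, -2), (2, -2), (3, -2), (3, -1), (2, -1), (2, 0), (3, 0)])
Fold: move[1]->D => DDDRRULUR (positions: [(0, 0), (0, -1), (0, -2), (0, -3), (1, -3), (2, -3), (2, -2), (1, -2), (1, -1), (2, -1)])

Answer: (0,0) (0,-1) (0,-2) (0,-3) (1,-3) (2,-3) (2,-2) (1,-2) (1,-1) (2,-1)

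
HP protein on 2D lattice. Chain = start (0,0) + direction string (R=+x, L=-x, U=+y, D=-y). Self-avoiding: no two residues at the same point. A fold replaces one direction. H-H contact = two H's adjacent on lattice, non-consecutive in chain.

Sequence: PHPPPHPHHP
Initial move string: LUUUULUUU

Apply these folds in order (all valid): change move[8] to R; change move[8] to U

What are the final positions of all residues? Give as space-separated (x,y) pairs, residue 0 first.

Initial moves: LUUUULUUU
Fold: move[8]->R => LUUUULUUR (positions: [(0, 0), (-1, 0), (-1, 1), (-1, 2), (-1, 3), (-1, 4), (-2, 4), (-2, 5), (-2, 6), (-1, 6)])
Fold: move[8]->U => LUUUULUUU (positions: [(0, 0), (-1, 0), (-1, 1), (-1, 2), (-1, 3), (-1, 4), (-2, 4), (-2, 5), (-2, 6), (-2, 7)])

Answer: (0,0) (-1,0) (-1,1) (-1,2) (-1,3) (-1,4) (-2,4) (-2,5) (-2,6) (-2,7)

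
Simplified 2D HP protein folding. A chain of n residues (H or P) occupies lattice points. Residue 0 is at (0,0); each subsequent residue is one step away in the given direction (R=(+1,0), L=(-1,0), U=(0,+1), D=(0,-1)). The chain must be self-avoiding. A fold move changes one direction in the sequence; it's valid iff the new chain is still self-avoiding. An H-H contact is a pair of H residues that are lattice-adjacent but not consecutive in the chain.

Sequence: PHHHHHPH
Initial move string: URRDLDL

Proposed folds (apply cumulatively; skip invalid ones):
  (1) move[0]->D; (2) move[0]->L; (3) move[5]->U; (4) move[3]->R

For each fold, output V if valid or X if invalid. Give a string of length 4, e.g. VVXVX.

Answer: VXXX

Derivation:
Initial: URRDLDL -> [(0, 0), (0, 1), (1, 1), (2, 1), (2, 0), (1, 0), (1, -1), (0, -1)]
Fold 1: move[0]->D => DRRDLDL VALID
Fold 2: move[0]->L => LRRDLDL INVALID (collision), skipped
Fold 3: move[5]->U => DRRDLUL INVALID (collision), skipped
Fold 4: move[3]->R => DRRRLDL INVALID (collision), skipped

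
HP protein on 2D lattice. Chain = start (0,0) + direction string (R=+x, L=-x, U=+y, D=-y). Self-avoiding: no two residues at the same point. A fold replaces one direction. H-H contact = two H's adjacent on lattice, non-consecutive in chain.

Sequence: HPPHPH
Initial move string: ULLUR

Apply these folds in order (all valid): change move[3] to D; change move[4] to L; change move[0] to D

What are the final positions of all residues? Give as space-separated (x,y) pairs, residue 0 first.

Answer: (0,0) (0,-1) (-1,-1) (-2,-1) (-2,-2) (-3,-2)

Derivation:
Initial moves: ULLUR
Fold: move[3]->D => ULLDR (positions: [(0, 0), (0, 1), (-1, 1), (-2, 1), (-2, 0), (-1, 0)])
Fold: move[4]->L => ULLDL (positions: [(0, 0), (0, 1), (-1, 1), (-2, 1), (-2, 0), (-3, 0)])
Fold: move[0]->D => DLLDL (positions: [(0, 0), (0, -1), (-1, -1), (-2, -1), (-2, -2), (-3, -2)])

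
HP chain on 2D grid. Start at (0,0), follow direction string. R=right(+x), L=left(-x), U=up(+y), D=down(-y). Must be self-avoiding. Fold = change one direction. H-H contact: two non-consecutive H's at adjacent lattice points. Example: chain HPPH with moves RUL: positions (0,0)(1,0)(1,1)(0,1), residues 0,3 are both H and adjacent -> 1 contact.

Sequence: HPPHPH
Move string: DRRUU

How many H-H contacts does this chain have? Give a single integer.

Answer: 0

Derivation:
Positions: [(0, 0), (0, -1), (1, -1), (2, -1), (2, 0), (2, 1)]
No H-H contacts found.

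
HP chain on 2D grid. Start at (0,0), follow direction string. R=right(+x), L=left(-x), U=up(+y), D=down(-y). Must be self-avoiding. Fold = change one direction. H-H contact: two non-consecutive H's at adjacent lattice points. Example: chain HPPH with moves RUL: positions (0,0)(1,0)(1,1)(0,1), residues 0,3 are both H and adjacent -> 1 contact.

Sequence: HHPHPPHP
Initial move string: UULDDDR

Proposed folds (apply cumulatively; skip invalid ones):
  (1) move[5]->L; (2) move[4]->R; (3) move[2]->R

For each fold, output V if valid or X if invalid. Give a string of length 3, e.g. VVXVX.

Initial: UULDDDR -> [(0, 0), (0, 1), (0, 2), (-1, 2), (-1, 1), (-1, 0), (-1, -1), (0, -1)]
Fold 1: move[5]->L => UULDDLR INVALID (collision), skipped
Fold 2: move[4]->R => UULDRDR INVALID (collision), skipped
Fold 3: move[2]->R => UURDDDR VALID

Answer: XXV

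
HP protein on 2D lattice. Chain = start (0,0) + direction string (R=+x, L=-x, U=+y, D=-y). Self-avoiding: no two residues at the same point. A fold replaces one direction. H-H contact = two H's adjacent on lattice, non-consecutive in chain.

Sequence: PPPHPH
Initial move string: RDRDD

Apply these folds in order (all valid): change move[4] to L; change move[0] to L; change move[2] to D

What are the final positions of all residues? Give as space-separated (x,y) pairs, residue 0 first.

Initial moves: RDRDD
Fold: move[4]->L => RDRDL (positions: [(0, 0), (1, 0), (1, -1), (2, -1), (2, -2), (1, -2)])
Fold: move[0]->L => LDRDL (positions: [(0, 0), (-1, 0), (-1, -1), (0, -1), (0, -2), (-1, -2)])
Fold: move[2]->D => LDDDL (positions: [(0, 0), (-1, 0), (-1, -1), (-1, -2), (-1, -3), (-2, -3)])

Answer: (0,0) (-1,0) (-1,-1) (-1,-2) (-1,-3) (-2,-3)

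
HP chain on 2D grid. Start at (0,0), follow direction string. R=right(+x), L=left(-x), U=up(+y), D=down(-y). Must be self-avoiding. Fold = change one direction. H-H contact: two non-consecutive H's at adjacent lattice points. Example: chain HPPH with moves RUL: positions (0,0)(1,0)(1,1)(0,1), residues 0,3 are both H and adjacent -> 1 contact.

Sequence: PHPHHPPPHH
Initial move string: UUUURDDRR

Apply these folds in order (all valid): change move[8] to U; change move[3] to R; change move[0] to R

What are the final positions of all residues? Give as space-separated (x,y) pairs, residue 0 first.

Answer: (0,0) (1,0) (1,1) (1,2) (2,2) (3,2) (3,1) (3,0) (4,0) (4,1)

Derivation:
Initial moves: UUUURDDRR
Fold: move[8]->U => UUUURDDRU (positions: [(0, 0), (0, 1), (0, 2), (0, 3), (0, 4), (1, 4), (1, 3), (1, 2), (2, 2), (2, 3)])
Fold: move[3]->R => UUURRDDRU (positions: [(0, 0), (0, 1), (0, 2), (0, 3), (1, 3), (2, 3), (2, 2), (2, 1), (3, 1), (3, 2)])
Fold: move[0]->R => RUURRDDRU (positions: [(0, 0), (1, 0), (1, 1), (1, 2), (2, 2), (3, 2), (3, 1), (3, 0), (4, 0), (4, 1)])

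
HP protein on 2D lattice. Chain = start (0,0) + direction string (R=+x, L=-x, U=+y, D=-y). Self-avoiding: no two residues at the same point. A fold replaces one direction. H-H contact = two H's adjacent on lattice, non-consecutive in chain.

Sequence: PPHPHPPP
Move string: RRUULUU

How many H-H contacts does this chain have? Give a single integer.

Positions: [(0, 0), (1, 0), (2, 0), (2, 1), (2, 2), (1, 2), (1, 3), (1, 4)]
No H-H contacts found.

Answer: 0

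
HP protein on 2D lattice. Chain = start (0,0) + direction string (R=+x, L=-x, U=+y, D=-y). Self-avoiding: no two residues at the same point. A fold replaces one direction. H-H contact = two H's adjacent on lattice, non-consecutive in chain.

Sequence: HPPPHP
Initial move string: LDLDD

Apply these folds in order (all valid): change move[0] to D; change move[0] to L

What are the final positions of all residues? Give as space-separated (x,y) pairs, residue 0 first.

Answer: (0,0) (-1,0) (-1,-1) (-2,-1) (-2,-2) (-2,-3)

Derivation:
Initial moves: LDLDD
Fold: move[0]->D => DDLDD (positions: [(0, 0), (0, -1), (0, -2), (-1, -2), (-1, -3), (-1, -4)])
Fold: move[0]->L => LDLDD (positions: [(0, 0), (-1, 0), (-1, -1), (-2, -1), (-2, -2), (-2, -3)])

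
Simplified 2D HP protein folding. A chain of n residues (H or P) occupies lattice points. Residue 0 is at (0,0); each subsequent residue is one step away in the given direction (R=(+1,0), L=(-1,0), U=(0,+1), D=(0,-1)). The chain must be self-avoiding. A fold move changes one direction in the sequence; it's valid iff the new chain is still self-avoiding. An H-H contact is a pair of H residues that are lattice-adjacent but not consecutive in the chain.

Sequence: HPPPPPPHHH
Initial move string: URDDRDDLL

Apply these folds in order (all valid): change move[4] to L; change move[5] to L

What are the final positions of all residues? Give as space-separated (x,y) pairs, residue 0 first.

Answer: (0,0) (0,1) (1,1) (1,0) (1,-1) (0,-1) (-1,-1) (-1,-2) (-2,-2) (-3,-2)

Derivation:
Initial moves: URDDRDDLL
Fold: move[4]->L => URDDLDDLL (positions: [(0, 0), (0, 1), (1, 1), (1, 0), (1, -1), (0, -1), (0, -2), (0, -3), (-1, -3), (-2, -3)])
Fold: move[5]->L => URDDLLDLL (positions: [(0, 0), (0, 1), (1, 1), (1, 0), (1, -1), (0, -1), (-1, -1), (-1, -2), (-2, -2), (-3, -2)])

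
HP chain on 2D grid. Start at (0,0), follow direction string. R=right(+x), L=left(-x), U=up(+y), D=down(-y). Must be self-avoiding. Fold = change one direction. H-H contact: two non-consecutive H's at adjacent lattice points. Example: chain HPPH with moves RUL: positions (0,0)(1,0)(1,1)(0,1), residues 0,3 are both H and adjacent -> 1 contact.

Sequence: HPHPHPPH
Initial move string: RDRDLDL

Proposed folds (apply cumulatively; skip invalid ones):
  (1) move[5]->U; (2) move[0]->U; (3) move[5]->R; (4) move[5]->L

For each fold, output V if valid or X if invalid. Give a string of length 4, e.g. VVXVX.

Initial: RDRDLDL -> [(0, 0), (1, 0), (1, -1), (2, -1), (2, -2), (1, -2), (1, -3), (0, -3)]
Fold 1: move[5]->U => RDRDLUL INVALID (collision), skipped
Fold 2: move[0]->U => UDRDLDL INVALID (collision), skipped
Fold 3: move[5]->R => RDRDLRL INVALID (collision), skipped
Fold 4: move[5]->L => RDRDLLL VALID

Answer: XXXV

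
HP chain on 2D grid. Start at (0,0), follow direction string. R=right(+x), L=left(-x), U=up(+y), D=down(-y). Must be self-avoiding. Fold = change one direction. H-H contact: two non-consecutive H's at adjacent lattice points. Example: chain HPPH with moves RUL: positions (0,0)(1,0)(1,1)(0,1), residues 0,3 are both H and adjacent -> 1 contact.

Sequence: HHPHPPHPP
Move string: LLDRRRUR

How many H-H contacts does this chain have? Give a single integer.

Positions: [(0, 0), (-1, 0), (-2, 0), (-2, -1), (-1, -1), (0, -1), (1, -1), (1, 0), (2, 0)]
No H-H contacts found.

Answer: 0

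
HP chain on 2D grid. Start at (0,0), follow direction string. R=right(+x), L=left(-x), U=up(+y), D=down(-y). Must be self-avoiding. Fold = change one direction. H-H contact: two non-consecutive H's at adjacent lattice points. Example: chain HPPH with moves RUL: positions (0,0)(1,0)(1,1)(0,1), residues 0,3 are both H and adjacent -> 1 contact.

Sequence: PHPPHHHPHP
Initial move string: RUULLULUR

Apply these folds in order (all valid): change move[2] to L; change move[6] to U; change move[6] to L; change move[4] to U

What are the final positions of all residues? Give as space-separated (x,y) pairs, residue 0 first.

Answer: (0,0) (1,0) (1,1) (0,1) (-1,1) (-1,2) (-1,3) (-2,3) (-2,4) (-1,4)

Derivation:
Initial moves: RUULLULUR
Fold: move[2]->L => RULLLULUR (positions: [(0, 0), (1, 0), (1, 1), (0, 1), (-1, 1), (-2, 1), (-2, 2), (-3, 2), (-3, 3), (-2, 3)])
Fold: move[6]->U => RULLLUUUR (positions: [(0, 0), (1, 0), (1, 1), (0, 1), (-1, 1), (-2, 1), (-2, 2), (-2, 3), (-2, 4), (-1, 4)])
Fold: move[6]->L => RULLLULUR (positions: [(0, 0), (1, 0), (1, 1), (0, 1), (-1, 1), (-2, 1), (-2, 2), (-3, 2), (-3, 3), (-2, 3)])
Fold: move[4]->U => RULLUULUR (positions: [(0, 0), (1, 0), (1, 1), (0, 1), (-1, 1), (-1, 2), (-1, 3), (-2, 3), (-2, 4), (-1, 4)])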